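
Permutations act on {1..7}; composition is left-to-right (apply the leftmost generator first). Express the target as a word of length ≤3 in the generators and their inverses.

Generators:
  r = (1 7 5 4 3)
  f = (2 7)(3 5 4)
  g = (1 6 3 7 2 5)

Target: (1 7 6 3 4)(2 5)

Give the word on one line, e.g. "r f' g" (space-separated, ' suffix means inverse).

r' g

  after r': (1 3 4 5 7)
  after g: (1 7 6 3 4)(2 5)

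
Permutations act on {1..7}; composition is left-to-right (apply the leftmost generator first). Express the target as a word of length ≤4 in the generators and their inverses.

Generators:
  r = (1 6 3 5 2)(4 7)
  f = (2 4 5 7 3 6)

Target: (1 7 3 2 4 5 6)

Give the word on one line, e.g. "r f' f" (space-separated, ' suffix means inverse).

r' r' f' r'

  after r': (1 2 5 3 6)(4 7)
  after r': (1 5 6 2 3)
  after f': (1 4 2 7 5 3)
  after r': (1 7 3 2 4 5 6)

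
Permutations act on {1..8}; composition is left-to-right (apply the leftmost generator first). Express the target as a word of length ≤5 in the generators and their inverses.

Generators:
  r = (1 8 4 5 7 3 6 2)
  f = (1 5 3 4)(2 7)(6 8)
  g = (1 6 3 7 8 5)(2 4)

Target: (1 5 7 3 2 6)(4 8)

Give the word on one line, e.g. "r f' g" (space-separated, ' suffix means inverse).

r r r f' g'

  after r: (1 8 4 5 7 3 6 2)
  after r: (1 4 7 6)(2 8 5 3)
  after r: (1 5 6 8 7 2 4 3)
  after f': (2 3 4 5 8)
  after g': (1 5 7 3 2 6)(4 8)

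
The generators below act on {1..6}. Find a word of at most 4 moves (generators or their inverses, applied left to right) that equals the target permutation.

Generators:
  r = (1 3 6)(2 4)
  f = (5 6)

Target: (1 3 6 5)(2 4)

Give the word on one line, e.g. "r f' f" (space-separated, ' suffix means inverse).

  after f: (5 6)
  after r: (1 3 6 5)(2 4)

f r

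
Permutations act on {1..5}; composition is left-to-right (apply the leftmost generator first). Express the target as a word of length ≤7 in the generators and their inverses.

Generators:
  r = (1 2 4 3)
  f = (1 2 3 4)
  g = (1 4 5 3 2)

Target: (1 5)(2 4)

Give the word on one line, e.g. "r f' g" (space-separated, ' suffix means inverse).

f r' f' g r

  after f: (1 2 3 4)
  after r': (2 4 3)
  after f': (1 4 2 3)
  after g: (1 5 3 4)
  after r: (1 5)(2 4)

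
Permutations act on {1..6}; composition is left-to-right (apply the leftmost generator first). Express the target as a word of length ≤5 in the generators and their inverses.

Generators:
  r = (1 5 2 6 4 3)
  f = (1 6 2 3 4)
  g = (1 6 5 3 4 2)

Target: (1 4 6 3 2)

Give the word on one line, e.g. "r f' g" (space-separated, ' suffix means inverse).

  after g': (1 2 4 3 5 6)
  after f': (1 6 4 2 3 5)
  after r: (1 4 6 3 2)

g' f' r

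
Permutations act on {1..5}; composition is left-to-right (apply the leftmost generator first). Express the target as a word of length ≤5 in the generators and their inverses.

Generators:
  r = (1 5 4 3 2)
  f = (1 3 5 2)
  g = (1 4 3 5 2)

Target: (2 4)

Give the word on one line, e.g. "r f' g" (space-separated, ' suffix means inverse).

r g f

  after r: (1 5 4 3 2)
  after g: (1 2 4 5 3)
  after f: (2 4)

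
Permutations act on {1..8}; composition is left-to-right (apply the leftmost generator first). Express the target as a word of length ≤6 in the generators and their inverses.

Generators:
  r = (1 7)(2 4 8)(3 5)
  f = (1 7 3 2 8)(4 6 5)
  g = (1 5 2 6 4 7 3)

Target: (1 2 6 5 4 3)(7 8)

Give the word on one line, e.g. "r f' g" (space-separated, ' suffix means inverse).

r' r' f' f'

  after r': (1 7)(2 8 4)(3 5)
  after r': (2 4 8)
  after f': (1 8 3 7)(2 5 6 4)
  after f': (1 2 6 5 4 3)(7 8)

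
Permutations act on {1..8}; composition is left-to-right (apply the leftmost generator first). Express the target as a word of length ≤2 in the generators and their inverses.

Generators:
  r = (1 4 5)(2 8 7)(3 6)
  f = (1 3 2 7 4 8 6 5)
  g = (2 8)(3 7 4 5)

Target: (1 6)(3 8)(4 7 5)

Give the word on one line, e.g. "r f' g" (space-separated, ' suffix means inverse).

  after f: (1 3 2 7 4 8 6 5)
  after r: (1 6)(3 8)(4 7 5)

f r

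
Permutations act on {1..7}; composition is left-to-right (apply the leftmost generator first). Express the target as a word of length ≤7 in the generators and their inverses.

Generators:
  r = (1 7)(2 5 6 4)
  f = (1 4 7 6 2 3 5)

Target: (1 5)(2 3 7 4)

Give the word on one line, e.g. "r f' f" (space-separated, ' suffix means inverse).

f r f r' f

  after f: (1 4 7 6 2 3 5)
  after r: (1 2 3 6 5 7 4)
  after f: (1 3 2 5 6)
  after r': (1 3 4 6 7)
  after f: (1 5)(2 3 7 4)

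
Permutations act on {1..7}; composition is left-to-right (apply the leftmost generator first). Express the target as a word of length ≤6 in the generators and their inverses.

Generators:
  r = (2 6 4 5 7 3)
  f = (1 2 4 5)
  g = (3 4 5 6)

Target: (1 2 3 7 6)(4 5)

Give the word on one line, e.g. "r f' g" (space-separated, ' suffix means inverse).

f' r' f' g g

  after f': (1 5 4 2)
  after r': (1 4 3 7 5 6 2)
  after f': (1 2 5 6)(3 7 4)
  after g: (1 2 6)(3 7 5)
  after g: (1 2 3 7 6)(4 5)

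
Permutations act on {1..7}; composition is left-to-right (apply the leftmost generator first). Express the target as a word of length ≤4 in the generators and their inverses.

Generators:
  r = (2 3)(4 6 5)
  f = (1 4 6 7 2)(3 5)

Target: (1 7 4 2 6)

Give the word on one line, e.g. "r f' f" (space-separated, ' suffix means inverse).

f' f'

  after f': (1 2 7 6 4)(3 5)
  after f': (1 7 4 2 6)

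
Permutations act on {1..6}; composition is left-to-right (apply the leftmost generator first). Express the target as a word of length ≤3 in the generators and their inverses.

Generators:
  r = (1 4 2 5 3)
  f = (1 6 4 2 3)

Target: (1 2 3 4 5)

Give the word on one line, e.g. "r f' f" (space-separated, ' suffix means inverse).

  after r': (1 3 5 2 4)
  after r': (1 5 4 3 2)
  after r': (1 2 3 4 5)

r' r' r'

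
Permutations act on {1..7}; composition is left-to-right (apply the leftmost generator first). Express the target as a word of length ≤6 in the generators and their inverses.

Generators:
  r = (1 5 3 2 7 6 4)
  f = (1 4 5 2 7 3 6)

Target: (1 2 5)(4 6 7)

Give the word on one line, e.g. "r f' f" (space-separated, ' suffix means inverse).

  after r: (1 5 3 2 7 6 4)
  after r: (1 3 7 4 5 2 6)
  after f': (1 7)(2 3)
  after r': (1 2 5)(4 6 7)

r r f' r'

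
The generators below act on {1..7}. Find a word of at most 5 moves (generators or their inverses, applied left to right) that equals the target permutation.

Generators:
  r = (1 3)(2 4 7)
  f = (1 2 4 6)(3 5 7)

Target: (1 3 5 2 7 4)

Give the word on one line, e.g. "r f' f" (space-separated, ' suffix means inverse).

  after r': (1 3)(2 7 4)
  after f: (1 5 7 6)(2 3)
  after r: (1 5 2)(3 4 7 6)
  after r: (1 5 4 2 3 7 6)
  after f': (1 3 5 2 7 4)

r' f r r f'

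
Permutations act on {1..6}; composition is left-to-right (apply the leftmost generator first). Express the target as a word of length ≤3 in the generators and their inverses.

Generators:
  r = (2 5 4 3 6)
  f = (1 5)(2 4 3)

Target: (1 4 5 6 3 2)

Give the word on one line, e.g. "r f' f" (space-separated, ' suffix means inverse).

  after r: (2 5 4 3 6)
  after f: (1 5 3 6 4 2)
  after r: (1 4 5 6 3 2)

r f r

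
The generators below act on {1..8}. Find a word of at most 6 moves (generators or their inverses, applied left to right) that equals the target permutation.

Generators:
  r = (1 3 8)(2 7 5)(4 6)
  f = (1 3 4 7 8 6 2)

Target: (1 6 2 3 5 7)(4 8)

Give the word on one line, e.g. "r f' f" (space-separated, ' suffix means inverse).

f' f' r r

  after f': (1 2 6 8 7 4 3)
  after f': (1 6 7 3 2 8 4)
  after r: (1 4 3 7 8 6 5 2)
  after r: (1 6 2 3 5 7)(4 8)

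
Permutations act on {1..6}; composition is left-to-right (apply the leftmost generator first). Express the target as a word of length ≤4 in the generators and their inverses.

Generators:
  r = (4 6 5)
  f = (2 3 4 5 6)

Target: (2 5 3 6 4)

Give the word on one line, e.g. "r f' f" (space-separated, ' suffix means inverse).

f' f'

  after f': (2 6 5 4 3)
  after f': (2 5 3 6 4)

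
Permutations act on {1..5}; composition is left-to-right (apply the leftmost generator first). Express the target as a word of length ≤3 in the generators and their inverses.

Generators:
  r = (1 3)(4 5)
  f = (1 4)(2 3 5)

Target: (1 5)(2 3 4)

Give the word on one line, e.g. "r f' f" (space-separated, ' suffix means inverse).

r' f

  after r': (1 3)(4 5)
  after f: (1 5)(2 3 4)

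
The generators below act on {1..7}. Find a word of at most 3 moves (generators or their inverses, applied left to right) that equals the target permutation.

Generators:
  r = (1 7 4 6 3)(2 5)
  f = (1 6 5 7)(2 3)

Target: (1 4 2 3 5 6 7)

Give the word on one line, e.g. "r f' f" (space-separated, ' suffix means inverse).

  after r: (1 7 4 6 3)(2 5)
  after r: (1 4 3 7 6)
  after f': (1 4 2 3 5 6 7)

r r f'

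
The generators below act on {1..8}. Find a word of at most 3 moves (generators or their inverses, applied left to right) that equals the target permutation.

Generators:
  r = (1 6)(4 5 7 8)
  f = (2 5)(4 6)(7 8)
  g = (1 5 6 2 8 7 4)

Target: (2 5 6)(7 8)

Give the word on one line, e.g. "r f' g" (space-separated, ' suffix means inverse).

g' f r

  after g': (1 4 7 8 2 6 5)
  after f: (1 6 2 4 8 5)
  after r: (2 5 6)(7 8)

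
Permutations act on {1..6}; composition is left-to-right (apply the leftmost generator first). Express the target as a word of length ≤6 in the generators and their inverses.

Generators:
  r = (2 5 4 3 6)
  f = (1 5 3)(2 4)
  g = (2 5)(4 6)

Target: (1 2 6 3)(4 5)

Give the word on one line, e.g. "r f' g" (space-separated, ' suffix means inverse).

f' f' g' g' r'

  after f': (1 3 5)(2 4)
  after f': (1 5 3)
  after g': (1 2 5 3)(4 6)
  after g': (1 5 3)
  after r': (1 2 6 3)(4 5)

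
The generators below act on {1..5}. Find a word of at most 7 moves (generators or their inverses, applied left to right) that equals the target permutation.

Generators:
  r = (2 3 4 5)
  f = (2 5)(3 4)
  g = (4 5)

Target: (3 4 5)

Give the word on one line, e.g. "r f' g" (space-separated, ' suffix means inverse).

  after f': (2 5)(3 4)
  after r: (3 5)
  after g': (3 4 5)
  after f': (2 5 4)
  after f': (3 4 5)

f' r g' f' f'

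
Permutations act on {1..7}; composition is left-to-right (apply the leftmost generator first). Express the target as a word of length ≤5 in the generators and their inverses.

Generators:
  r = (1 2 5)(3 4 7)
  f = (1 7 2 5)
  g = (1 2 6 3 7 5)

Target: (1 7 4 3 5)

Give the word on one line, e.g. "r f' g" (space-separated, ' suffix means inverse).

  after r: (1 2 5)(3 4 7)
  after r: (1 5 2)(3 7 4)
  after f: (2 7 4 3)
  after f: (1 7 4 3 5)

r r f f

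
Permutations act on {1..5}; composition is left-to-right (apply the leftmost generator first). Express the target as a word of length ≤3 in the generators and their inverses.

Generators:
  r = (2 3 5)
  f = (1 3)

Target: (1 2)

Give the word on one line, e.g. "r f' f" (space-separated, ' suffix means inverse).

r f r'

  after r: (2 3 5)
  after f: (1 3 5 2)
  after r': (1 2)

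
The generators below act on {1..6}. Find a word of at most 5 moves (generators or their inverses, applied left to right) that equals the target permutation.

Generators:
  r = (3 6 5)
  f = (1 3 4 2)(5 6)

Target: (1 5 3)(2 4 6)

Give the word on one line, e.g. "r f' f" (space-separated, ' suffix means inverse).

f r f' f' r

  after f: (1 3 4 2)(5 6)
  after r: (1 6 3 4 2)
  after f': (1 5 6)
  after f': (1 6 2 4 3)
  after r: (1 5 3)(2 4 6)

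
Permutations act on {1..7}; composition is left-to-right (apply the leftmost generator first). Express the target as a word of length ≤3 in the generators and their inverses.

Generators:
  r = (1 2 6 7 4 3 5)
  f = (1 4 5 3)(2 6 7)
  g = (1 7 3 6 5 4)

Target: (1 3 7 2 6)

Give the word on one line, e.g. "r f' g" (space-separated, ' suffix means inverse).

  after f: (1 4 5 3)(2 6 7)
  after f: (1 5)(2 7 6)(3 4)
  after r': (1 3 7 2 6)

f f r'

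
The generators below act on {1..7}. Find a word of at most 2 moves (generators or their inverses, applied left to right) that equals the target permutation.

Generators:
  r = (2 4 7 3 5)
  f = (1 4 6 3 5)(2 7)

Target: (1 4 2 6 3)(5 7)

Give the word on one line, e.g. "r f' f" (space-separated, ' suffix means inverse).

r f

  after r: (2 4 7 3 5)
  after f: (1 4 2 6 3)(5 7)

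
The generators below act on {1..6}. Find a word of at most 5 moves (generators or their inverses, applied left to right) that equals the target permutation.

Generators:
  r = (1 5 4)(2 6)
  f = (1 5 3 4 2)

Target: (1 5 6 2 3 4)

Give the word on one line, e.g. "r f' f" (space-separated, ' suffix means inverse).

  after f': (1 2 4 3 5)
  after f': (1 4 5 2 3)
  after r': (1 5 6 2 3 4)

f' f' r'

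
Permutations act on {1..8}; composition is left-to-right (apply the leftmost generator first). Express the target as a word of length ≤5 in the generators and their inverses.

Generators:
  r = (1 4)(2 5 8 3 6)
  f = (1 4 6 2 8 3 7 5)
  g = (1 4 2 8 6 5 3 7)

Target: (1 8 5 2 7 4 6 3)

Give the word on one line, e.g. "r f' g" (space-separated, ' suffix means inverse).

  after r: (1 4)(2 5 8 3 6)
  after g: (1 2 3 5 6 8 7)
  after f: (1 8 5 2 7 4 6 3)

r g f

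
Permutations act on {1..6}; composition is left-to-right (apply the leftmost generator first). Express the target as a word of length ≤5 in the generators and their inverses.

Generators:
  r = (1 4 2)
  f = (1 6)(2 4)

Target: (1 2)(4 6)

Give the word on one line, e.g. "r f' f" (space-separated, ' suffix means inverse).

r' f' f' f' r

  after r': (1 2 4)
  after f': (1 4 6)
  after f': (1 2 4)
  after f': (1 4 6)
  after r: (1 2)(4 6)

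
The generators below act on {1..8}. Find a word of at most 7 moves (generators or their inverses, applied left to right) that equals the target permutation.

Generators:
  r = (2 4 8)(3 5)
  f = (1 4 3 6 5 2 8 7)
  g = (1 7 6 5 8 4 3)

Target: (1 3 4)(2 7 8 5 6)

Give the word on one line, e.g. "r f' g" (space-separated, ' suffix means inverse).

  after r: (2 4 8)(3 5)
  after g': (1 3 6 7)(2 8)(4 5)
  after r': (1 5 2 4 3 6 7)
  after f': (1 6 8 2)
  after f': (1 3 4)(2 7 8 5 6)

r g' r' f' f'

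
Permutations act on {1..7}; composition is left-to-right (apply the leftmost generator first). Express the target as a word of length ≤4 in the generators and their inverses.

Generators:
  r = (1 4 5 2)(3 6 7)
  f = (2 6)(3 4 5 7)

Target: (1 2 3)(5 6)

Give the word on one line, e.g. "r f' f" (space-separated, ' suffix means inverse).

  after f: (2 6)(3 4 5 7)
  after r': (1 2 3)(5 6)

f r'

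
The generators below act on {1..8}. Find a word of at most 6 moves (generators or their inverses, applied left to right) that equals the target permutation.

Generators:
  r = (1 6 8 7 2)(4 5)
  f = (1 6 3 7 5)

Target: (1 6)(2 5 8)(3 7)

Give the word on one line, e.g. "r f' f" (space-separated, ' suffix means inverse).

  after f: (1 6 3 7 5)
  after r: (1 8 7 4 5 6 3 2)
  after r: (1 7 5 8 2 6 3)
  after f': (1 3 5 8 2)
  after f': (1 6)(2 5 8)(3 7)

f r r f' f'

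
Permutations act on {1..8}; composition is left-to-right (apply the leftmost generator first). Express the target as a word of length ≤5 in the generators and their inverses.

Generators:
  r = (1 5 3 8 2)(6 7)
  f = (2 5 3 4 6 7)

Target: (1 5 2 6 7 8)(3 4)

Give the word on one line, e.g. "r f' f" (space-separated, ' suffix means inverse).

f' r f r'

  after f': (2 7 6 4 3 5)
  after r: (1 5)(2 6 4 8)
  after f: (1 3 4 8 5)(2 7)
  after r': (1 5 2 6 7 8)(3 4)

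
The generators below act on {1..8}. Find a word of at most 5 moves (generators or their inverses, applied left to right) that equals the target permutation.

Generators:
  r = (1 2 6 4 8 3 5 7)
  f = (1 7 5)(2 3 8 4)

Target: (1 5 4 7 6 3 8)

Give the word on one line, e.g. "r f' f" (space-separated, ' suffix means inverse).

  after f': (1 5 7)(2 4 8 3)
  after r: (1 7 2 8 5)(3 6 4)
  after r: (2 3 4 5)(6 8 7)
  after f': (1 5 4 7 6 3 8)

f' r r f'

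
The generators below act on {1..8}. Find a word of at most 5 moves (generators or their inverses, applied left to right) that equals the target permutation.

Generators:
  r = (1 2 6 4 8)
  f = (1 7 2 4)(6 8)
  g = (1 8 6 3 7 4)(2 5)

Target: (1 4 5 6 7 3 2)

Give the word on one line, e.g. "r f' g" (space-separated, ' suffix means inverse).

f' g' g' g' r

  after f': (1 4 2 7)(6 8)
  after g': (1 7 4 5 2 3 6)
  after g': (1 3 8)(2 6 4)
  after g': (1 6 7 3)(2 8 4 5)
  after r: (1 4 5 6 7 3 2)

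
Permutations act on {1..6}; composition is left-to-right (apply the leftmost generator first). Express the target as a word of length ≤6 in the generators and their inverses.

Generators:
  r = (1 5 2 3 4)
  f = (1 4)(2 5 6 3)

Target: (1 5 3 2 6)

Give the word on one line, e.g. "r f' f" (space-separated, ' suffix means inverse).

  after r: (1 5 2 3 4)
  after f: (1 6 3)
  after r: (1 6 4)(2 3 5)
  after f': (1 5 3 2 6)

r f r f'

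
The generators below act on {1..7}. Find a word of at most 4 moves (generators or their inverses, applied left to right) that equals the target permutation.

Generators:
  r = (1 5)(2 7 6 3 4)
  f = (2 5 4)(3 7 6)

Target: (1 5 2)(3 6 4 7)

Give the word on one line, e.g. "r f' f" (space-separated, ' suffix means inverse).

f r

  after f: (2 5 4)(3 7 6)
  after r: (1 5 2)(3 6 4 7)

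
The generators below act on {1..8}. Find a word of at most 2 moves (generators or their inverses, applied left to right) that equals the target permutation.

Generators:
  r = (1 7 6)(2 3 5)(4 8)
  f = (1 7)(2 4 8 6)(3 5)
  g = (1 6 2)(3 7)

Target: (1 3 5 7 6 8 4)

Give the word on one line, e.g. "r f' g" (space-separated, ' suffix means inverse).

  after f': (1 7)(2 6 8 4)(3 5)
  after g: (1 3 5 7 6 8 4)

f' g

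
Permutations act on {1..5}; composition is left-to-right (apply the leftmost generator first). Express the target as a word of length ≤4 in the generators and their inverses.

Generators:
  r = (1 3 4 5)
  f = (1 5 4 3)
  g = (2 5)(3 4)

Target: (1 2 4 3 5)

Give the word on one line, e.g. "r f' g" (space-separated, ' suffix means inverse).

  after f: (1 5 4 3)
  after g': (1 2 5 3)
  after f: (1 2 4 3 5)

f g' f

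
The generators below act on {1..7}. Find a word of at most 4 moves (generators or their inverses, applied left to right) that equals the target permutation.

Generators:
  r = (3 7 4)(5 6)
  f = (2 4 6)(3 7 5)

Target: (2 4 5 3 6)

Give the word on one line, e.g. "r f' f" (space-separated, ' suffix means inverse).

r r f' f'

  after r: (3 7 4)(5 6)
  after r: (3 4 7)
  after f': (2 6 4 3)(5 7)
  after f': (2 4 5 3 6)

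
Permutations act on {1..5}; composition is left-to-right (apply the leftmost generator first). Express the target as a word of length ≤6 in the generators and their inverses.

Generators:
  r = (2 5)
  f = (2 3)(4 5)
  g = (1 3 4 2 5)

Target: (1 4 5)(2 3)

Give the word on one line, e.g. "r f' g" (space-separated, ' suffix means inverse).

f' g' g' r f

  after f': (2 3)(4 5)
  after g': (1 5 3 4 2)
  after g': (1 2 5)
  after r: (1 5)
  after f: (1 4 5)(2 3)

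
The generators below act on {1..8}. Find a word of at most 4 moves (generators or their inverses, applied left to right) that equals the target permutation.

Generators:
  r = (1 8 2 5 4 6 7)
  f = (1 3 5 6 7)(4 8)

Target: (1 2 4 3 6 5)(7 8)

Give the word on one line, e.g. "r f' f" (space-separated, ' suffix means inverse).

r r f f

  after r: (1 8 2 5 4 6 7)
  after r: (1 2 4 7 8 5 6)
  after f: (1 2 8 6 3 5 7 4)
  after f: (1 2 4 3 6 5)(7 8)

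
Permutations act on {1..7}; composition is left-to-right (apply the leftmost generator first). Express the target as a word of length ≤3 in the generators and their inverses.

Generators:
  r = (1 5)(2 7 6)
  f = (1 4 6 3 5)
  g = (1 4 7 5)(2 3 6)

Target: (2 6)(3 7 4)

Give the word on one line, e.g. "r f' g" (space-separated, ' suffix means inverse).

  after f: (1 4 6 3 5)
  after g': (2 6)(3 7 4)

f g'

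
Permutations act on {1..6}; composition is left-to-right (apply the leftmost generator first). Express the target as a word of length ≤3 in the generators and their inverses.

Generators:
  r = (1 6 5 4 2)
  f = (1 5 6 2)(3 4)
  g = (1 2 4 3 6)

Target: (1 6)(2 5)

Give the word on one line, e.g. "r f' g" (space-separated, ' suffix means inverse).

f' f'

  after f': (1 2 6 5)(3 4)
  after f': (1 6)(2 5)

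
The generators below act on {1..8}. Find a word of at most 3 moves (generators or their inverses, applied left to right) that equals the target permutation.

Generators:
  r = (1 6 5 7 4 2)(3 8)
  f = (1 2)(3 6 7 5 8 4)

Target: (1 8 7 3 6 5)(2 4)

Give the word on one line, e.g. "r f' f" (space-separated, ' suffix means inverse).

  after r: (1 6 5 7 4 2)(3 8)
  after f': (1 3 5 6 7 8 4)
  after r': (1 8 7 3 6 5)(2 4)

r f' r'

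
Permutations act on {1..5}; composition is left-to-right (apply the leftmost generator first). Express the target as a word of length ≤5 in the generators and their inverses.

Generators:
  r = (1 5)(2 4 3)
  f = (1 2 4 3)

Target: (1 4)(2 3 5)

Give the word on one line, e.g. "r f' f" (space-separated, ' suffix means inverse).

  after f: (1 2 4 3)
  after r: (1 4 2 3 5)
  after f': (1 2 4)(3 5)
  after r': (1 3)(4 5)
  after r': (1 4)(2 3 5)

f r f' r' r'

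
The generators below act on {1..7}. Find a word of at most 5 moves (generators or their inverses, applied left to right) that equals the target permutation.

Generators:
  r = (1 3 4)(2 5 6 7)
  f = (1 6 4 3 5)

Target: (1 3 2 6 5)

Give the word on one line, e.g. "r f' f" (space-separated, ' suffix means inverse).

  after f': (1 5 3 4 6)
  after r: (1 6 3)(2 5 4 7)
  after f': (2 3 5 6 4 7)
  after r': (1 4 6 3 2)
  after f: (1 3 2 6 5)

f' r f' r' f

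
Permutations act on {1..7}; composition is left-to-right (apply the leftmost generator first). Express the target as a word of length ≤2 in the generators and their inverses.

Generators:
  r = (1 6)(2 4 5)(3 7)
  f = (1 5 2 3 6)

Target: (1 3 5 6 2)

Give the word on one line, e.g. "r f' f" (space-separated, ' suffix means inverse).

f' f'

  after f': (1 6 3 2 5)
  after f': (1 3 5 6 2)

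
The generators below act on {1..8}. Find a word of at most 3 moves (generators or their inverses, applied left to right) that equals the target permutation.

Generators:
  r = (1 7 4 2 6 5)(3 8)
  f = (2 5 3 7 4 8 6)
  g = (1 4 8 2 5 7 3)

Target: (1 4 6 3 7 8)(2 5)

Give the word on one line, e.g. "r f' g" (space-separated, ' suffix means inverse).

  after r': (1 5 6 2 4 7)(3 8)
  after g': (1 2)(3 4 5 6 8 7)
  after r': (1 4 6 3 7 8)(2 5)

r' g' r'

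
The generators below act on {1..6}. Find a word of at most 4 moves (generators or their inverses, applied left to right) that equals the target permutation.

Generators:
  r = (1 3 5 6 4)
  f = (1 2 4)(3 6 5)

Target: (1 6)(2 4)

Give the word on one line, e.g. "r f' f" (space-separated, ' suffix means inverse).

  after r: (1 3 5 6 4)
  after f: (1 6)(2 4)

r f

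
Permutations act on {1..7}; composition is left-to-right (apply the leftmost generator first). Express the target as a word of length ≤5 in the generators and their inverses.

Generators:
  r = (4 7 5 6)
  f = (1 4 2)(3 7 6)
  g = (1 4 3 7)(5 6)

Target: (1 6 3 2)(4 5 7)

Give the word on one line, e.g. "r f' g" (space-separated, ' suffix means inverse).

  after r': (4 6 5 7)
  after g': (1 7)(3 4 5)
  after f': (1 3)(2 4 5 6 7)
  after f': (1 6 3 2)(4 5 7)

r' g' f' f'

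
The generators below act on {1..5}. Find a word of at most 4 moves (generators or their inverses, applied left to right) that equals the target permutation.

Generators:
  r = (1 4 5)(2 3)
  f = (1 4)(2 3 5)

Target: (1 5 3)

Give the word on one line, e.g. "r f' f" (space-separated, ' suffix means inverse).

f r

  after f: (1 4)(2 3 5)
  after r: (1 5 3)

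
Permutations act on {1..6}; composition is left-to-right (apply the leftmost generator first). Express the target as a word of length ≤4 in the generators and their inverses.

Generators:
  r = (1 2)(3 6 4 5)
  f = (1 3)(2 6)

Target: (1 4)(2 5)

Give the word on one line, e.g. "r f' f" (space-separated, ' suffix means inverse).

  after f: (1 3)(2 6)
  after r': (1 5 4 6)(2 3)
  after r': (1 4 3)(2 5 6)
  after f': (1 4)(2 5)

f r' r' f'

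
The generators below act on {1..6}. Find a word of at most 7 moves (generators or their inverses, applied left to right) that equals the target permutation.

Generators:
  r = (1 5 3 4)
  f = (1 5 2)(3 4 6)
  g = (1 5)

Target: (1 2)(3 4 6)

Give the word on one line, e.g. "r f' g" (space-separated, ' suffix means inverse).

  after g': (1 5)
  after r': (3 5 4)
  after f: (1 5 6 3 2)
  after f: (1 2 5 3)(4 6)
  after r': (1 2)(3 4 6)

g' r' f f r'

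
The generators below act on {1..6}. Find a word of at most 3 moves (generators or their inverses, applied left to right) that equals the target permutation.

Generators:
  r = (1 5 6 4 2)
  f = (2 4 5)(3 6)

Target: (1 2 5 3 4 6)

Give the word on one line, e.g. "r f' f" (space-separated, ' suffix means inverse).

  after r: (1 5 6 4 2)
  after f': (1 4 5 3 6 2)
  after r: (1 2 5 3 4 6)

r f' r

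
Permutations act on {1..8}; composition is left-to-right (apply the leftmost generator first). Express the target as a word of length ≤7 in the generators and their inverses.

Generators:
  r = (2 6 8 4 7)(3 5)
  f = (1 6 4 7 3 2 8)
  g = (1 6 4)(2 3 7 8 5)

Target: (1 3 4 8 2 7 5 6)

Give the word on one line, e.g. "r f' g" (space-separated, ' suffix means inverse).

r' r' f' g r

  after r': (2 7 4 8 6)(3 5)
  after r': (2 4 6 7 8)
  after f': (1 8 3 7 2 6 4)
  after g: (1 5 2 4 6)(3 8 7)
  after r: (1 3 4 8 2 7 5 6)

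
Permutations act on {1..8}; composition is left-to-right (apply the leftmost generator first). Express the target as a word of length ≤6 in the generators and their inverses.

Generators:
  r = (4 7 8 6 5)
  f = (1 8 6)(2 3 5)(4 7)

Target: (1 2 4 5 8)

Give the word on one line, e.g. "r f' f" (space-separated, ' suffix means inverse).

r f' r f r'

  after r: (4 7 8 6 5)
  after f': (1 6 3 2 5 7)
  after r: (1 5 8 6 3 2 4 7)
  after f: (1 2 7 8)(5 6)
  after r': (1 2 4 5 8)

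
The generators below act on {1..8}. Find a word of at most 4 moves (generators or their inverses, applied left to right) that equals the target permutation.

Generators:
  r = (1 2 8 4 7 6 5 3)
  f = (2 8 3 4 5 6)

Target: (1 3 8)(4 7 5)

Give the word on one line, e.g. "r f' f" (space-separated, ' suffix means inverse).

r' f f r

  after r': (1 3 5 6 7 4 8 2)
  after f: (1 4 3 6 7 5 2)
  after f: (1 5 8 3 2)(6 7)
  after r: (1 3 8)(4 7 5)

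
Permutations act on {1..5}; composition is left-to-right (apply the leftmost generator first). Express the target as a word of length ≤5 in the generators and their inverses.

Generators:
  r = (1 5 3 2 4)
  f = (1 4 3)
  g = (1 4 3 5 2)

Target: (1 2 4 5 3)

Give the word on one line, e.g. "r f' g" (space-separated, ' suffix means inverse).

  after g: (1 4 3 5 2)
  after r: (2 5 4)
  after g': (1 2 3 4 5)
  after f': (1 2 4 5 3)

g r g' f'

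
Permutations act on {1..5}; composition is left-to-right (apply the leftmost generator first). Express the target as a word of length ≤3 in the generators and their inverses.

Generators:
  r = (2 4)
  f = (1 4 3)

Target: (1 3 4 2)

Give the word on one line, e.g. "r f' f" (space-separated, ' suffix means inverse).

  after r: (2 4)
  after f': (1 3 4 2)

r f'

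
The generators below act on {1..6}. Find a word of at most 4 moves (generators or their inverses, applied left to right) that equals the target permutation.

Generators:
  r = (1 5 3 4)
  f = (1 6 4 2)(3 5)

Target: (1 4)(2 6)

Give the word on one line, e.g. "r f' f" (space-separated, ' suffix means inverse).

  after f': (1 2 4 6)(3 5)
  after f': (1 4)(2 6)

f' f'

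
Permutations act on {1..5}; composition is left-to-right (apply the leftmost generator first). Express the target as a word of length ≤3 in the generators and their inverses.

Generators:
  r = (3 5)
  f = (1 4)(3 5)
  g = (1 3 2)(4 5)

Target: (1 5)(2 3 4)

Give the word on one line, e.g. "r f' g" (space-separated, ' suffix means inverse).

  after f': (1 4)(3 5)
  after g': (1 5)(2 3 4)

f' g'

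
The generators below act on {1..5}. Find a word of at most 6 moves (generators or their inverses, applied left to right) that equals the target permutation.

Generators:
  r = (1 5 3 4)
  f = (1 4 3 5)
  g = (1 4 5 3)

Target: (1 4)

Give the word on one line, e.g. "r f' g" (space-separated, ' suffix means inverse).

  after g: (1 4 5 3)
  after r': (1 3 4)
  after g': (1 5 4 3)
  after r: (1 3 5)
  after f': (1 4)

g r' g' r f'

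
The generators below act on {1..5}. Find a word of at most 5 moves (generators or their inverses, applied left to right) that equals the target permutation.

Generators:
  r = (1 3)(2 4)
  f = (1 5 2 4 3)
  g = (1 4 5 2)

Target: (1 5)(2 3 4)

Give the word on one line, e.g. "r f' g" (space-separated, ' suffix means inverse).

f' g' f f r

  after f': (1 3 4 2 5)
  after g': (1 3)(2 4 5)
  after f: (2 3 5 4)
  after f: (1 5 3 2)
  after r: (1 5)(2 3 4)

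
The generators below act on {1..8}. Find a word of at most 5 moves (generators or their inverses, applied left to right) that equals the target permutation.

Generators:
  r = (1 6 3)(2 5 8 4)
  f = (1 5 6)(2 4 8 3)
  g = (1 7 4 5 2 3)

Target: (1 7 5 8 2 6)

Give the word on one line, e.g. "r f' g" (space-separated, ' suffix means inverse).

  after g: (1 7 4 5 2 3)
  after r: (1 7 2)(3 6)(4 8)
  after f': (1 7 3 5)(2 6 8)
  after r': (1 7 6 5 3 2)(4 8)
  after f': (1 7 5 8 2 6)

g r f' r' f'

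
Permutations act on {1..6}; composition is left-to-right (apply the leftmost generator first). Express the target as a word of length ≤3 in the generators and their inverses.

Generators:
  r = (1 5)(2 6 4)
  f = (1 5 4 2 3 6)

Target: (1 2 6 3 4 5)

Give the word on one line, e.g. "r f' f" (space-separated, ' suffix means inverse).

r' f r

  after r': (1 5)(2 4 6)
  after f: (1 4)(3 6)
  after r: (1 2 6 3 4 5)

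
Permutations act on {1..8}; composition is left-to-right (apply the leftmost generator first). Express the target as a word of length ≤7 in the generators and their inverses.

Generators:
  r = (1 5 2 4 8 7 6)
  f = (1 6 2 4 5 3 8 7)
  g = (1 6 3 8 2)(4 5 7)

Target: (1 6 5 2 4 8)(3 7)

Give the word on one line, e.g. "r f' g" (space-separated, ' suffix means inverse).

  after g: (1 6 3 8 2)(4 5 7)
  after g: (1 3 2 6 8)(4 7 5)
  after f': (1 5 2)(3 6)(4 8 7)
  after r: (1 2 5 4 7 8 6 3)
  after f': (1 6 5 2 4 8)(3 7)

g g f' r f'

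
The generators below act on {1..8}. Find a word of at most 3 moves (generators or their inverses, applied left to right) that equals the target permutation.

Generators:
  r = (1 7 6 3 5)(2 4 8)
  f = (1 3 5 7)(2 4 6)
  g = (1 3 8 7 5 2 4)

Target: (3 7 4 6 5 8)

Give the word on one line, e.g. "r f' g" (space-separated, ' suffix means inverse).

  after f: (1 3 5 7)(2 4 6)
  after g': (3 7 4 6 5 8)

f g'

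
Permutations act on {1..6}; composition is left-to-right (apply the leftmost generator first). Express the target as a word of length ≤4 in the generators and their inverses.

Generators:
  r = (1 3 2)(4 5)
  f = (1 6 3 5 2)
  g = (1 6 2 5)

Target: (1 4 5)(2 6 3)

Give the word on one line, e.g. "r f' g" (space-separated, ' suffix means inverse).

g' r

  after g': (1 5 2 6)
  after r: (1 4 5)(2 6 3)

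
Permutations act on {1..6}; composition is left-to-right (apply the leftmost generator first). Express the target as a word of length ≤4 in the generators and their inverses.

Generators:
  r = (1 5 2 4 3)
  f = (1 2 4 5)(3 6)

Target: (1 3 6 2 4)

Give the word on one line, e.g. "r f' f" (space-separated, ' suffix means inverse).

  after f': (1 5 4 2)(3 6)
  after r': (2 3 6 4 5)
  after r': (1 3 6 2 4)

f' r' r'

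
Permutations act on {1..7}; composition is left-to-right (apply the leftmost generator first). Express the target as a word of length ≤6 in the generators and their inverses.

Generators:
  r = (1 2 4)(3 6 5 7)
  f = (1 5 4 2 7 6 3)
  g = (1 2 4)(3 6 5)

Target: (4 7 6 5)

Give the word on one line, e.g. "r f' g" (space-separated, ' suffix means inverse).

f g' r f g

  after f: (1 5 4 2 7 6 3)
  after g': (1 6 5 2 7 3 4)
  after r: (1 5 4 2 3)(6 7)
  after f: (1 4 7 3 5 2)
  after g: (4 7 6 5)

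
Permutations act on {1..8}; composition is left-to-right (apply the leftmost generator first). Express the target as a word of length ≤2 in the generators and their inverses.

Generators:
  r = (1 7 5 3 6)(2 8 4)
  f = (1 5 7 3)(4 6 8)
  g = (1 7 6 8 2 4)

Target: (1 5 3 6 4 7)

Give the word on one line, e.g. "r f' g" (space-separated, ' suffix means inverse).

  after g: (1 7 6 8 2 4)
  after r: (1 5 3 6 4 7)

g r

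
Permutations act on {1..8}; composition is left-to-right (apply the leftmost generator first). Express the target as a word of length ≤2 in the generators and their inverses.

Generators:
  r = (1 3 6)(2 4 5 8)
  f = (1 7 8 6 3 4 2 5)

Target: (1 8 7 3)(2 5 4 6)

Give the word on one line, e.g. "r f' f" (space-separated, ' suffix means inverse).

f' r

  after f': (1 5 2 4 3 6 8 7)
  after r: (1 8 7 3)(2 5 4 6)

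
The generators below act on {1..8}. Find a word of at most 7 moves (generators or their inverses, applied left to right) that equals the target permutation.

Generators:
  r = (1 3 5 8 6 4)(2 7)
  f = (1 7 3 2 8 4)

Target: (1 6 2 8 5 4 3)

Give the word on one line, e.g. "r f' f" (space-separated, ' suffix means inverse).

  after r: (1 3 5 8 6 4)(2 7)
  after f': (1 7 3 5 2)(6 8)
  after f': (2 4 8 6)(3 5)
  after r': (1 4 5)(2 6 7)
  after r': (1 6 2 8 5 4 3)

r f' f' r' r'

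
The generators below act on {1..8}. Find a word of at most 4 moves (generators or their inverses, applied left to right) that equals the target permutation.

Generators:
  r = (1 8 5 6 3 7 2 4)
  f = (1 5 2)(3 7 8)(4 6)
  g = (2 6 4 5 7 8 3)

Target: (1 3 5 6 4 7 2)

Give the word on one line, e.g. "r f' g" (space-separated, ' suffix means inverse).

  after g: (2 6 4 5 7 8 3)
  after r: (1 8 7 5 2 3 4 6)
  after g': (1 7 4 2 8 5 3 6)
  after r': (1 3 5 6 4 7 2)

g r g' r'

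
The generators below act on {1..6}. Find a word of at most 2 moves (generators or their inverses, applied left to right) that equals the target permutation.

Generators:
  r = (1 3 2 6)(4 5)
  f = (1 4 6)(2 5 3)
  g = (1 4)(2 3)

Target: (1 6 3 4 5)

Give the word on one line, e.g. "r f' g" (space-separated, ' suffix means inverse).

  after r': (1 6 2 3)(4 5)
  after g: (1 6 3 4 5)

r' g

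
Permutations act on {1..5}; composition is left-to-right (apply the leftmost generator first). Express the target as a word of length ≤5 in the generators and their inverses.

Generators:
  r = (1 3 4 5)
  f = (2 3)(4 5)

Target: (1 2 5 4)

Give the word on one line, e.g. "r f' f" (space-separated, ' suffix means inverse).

  after f': (2 3)(4 5)
  after r: (1 3 2 4)
  after f: (1 2 5 4)

f' r f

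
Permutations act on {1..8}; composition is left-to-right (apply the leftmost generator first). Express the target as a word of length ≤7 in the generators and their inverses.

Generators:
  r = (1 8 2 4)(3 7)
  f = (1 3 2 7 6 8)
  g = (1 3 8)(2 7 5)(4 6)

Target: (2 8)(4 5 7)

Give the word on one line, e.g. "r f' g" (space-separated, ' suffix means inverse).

  after r': (1 4 2 8)(3 7)
  after g': (1 6 4 5 7)(2 3)
  after r': (1 6 2 7 4 5 3 8)
  after f: (1 8 3)(2 6 7 4 5)
  after f: (2 8)(4 5 7)

r' g' r' f f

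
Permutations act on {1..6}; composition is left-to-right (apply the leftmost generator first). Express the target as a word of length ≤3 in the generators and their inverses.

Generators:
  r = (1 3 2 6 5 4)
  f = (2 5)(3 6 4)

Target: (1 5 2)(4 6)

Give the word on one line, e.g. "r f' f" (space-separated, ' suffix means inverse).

r' f' r

  after r': (1 4 5 6 2 3)
  after f': (1 6 5 3)(2 4)
  after r: (1 5 2)(4 6)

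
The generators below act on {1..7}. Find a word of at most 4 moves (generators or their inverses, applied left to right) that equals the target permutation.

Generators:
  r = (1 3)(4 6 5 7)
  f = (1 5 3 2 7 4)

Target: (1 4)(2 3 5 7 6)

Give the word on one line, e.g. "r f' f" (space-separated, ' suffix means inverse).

r r f'

  after r: (1 3)(4 6 5 7)
  after r: (4 5)(6 7)
  after f': (1 4)(2 3 5 7 6)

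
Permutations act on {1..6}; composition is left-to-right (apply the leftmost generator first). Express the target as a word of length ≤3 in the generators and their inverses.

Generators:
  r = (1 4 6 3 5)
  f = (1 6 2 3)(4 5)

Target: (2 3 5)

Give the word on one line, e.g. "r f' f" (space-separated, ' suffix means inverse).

  after r': (1 5 3 6 4)
  after r': (1 3 4 5 6)
  after f: (2 3 5)

r' r' f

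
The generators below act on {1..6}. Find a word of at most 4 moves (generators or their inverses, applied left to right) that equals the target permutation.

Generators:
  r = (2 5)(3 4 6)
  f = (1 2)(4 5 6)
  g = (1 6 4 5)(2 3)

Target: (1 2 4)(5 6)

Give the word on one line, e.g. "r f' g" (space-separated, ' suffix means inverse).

r' r' g' r

  after r': (2 5)(3 6 4)
  after r': (3 4 6)
  after g': (1 5 4)(2 3 6)
  after r: (1 2 4)(5 6)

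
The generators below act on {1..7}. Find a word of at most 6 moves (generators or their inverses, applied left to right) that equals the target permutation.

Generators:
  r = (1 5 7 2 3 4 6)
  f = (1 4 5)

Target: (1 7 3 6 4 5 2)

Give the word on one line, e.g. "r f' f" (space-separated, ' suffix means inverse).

r r f f

  after r: (1 5 7 2 3 4 6)
  after r: (1 7 3 6 5 2 4)
  after f: (1 7 3 6)(2 5)
  after f: (1 7 3 6 4 5 2)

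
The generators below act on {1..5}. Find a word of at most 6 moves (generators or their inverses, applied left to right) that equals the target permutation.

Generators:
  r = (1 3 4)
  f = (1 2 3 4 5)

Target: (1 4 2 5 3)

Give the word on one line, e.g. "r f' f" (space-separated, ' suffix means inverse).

  after f': (1 5 4 3 2)
  after r': (1 5 3 2 4)
  after f: (2 5 4)
  after r': (1 4 2 5 3)

f' r' f r'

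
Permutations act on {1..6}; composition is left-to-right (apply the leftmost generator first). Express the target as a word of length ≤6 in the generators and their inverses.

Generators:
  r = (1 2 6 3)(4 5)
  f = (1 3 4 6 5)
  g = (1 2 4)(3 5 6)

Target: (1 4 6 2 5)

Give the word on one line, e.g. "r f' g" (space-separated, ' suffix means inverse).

  after f: (1 3 4 6 5)
  after r': (1 6 4 2)(3 5)
  after r': (1 2 3 4)(5 6)
  after r': (2 6 4 3 5)
  after g': (1 4 6 2 5)

f r' r' r' g'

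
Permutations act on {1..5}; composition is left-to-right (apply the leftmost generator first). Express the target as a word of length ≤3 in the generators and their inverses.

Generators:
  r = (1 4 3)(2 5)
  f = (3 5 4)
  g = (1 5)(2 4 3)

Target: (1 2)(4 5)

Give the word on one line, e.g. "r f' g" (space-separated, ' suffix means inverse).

  after g: (1 5)(2 4 3)
  after r': (1 2)(3 5)
  after f': (1 2)(4 5)

g r' f'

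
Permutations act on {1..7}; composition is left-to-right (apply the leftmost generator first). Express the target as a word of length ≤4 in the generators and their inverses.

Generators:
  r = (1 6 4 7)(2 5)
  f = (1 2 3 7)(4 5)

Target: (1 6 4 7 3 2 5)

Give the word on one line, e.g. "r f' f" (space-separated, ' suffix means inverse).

f r' f' r'

  after f: (1 2 3 7)(4 5)
  after r': (1 5 6)(2 3 4)
  after f': (1 4)(3 5 6 7)
  after r': (1 6 4 7 3 2 5)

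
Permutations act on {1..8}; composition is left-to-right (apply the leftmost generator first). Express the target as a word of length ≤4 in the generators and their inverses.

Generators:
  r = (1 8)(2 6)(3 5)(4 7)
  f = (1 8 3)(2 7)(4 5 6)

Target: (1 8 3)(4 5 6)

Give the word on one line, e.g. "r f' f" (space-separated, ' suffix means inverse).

f' f'

  after f': (1 3 8)(2 7)(4 6 5)
  after f': (1 8 3)(4 5 6)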